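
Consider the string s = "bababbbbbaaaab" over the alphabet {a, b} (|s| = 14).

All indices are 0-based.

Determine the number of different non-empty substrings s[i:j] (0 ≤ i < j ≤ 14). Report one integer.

79

rank | idx | suffix
   0 |   9 | aaaab
   1 |  10 | aaab
   2 |  11 | aab
   3 |  12 | ab
   4 |   1 | ababbbbbaaaab
   5 |   3 | abbbbbaaaab
   6 |  13 | b
   7 |   8 | baaaab
   8 |   0 | bababbbbbaaaab
   9 |   2 | babbbbbaaaab
  10 |   7 | bbaaaab
  11 |   6 | bbbaaaab
  12 |   5 | bbbbaaaab
  13 |   4 | bbbbbaaaab

SA = [9, 10, 11, 12, 1, 3, 13, 8, 0, 2, 7, 6, 5, 4]
rank  pair      lcp
   1  s[9:],s[10:]  3  'aaa'
   2  s[10:],s[11:]  2  'aa'
   3  s[11:],s[12:]  1  'a'
   4  s[12:],s[1:]  2  'ab'
   5  s[1:],s[3:]  2  'ab'
   6  s[3:],s[13:]  0  ''
   7  s[13:],s[8:]  1  'b'
   8  s[8:],s[0:]  2  'ba'
   9  s[0:],s[2:]  3  'bab'
  10  s[2:],s[7:]  1  'b'
  11  s[7:],s[6:]  2  'bb'
  12  s[6:],s[5:]  3  'bbb'
  13  s[5:],s[4:]  4  'bbbb'

n(n+1)/2 = 14·15/2 = 105
Σ LCP = 0 + 3 + 2 + 1 + 2 + 2 + 0 + 1 + 2 + 3 + 1 + 2 + 3 + 4 = 26
distinct = 105 − 26 = 79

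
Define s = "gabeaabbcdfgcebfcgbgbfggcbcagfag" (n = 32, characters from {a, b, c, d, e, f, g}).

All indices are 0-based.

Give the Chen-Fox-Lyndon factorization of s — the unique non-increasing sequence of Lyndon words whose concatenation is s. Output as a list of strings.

["g", "abe", "aabbcdfgcebfcgbgbfggcbcagfag"]

emit factor 1: 'g' (i=0, period=1)
emit factor 2: 'abe' (i=1, period=3)
emit factor 3: 'aabbcdfgcebfcgbgbfggcbcagfag' (i=4, period=28)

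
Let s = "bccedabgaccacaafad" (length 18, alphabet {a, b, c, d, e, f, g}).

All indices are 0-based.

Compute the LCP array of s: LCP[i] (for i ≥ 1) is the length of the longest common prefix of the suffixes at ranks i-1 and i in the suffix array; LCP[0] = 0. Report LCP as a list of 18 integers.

[0, 1, 1, 2, 1, 1, 0, 1, 0, 2, 1, 2, 1, 0, 1, 0, 0, 0]

sorted suffixes:
  #0 SA[0]=13  'aafad'
  #1 SA[1]=5  'abgaccacaafad'
  #2 SA[2]=11  'acaafad'
  #3 SA[3]=8  'accacaafad'
  #4 SA[4]=16  'ad'
  #5 SA[5]=14  'afad'
  #6 SA[6]=0  'bccedabgaccacaafad'
  #7 SA[7]=6  'bgaccacaafad'
  #8 SA[8]=12  'caafad'
  #9 SA[9]=10  'cacaafad'
  #10 SA[10]=9  'ccacaafad'
  #11 SA[11]=1  'ccedabgaccacaafad'
  #12 SA[12]=2  'cedabgaccacaafad'
  #13 SA[13]=17  'd'
  #14 SA[14]=4  'dabgaccacaafad'
  #15 SA[15]=3  'edabgaccacaafad'
  #16 SA[16]=15  'fad'
  #17 SA[17]=7  'gaccacaafad'

SA = [13, 5, 11, 8, 16, 14, 0, 6, 12, 10, 9, 1, 2, 17, 4, 3, 15, 7]
rank  pair      lcp
   1  s[13:],s[5:]  1  'a'
   2  s[5:],s[11:]  1  'a'
   3  s[11:],s[8:]  2  'ac'
   4  s[8:],s[16:]  1  'a'
   5  s[16:],s[14:]  1  'a'
   6  s[14:],s[0:]  0  ''
   7  s[0:],s[6:]  1  'b'
   8  s[6:],s[12:]  0  ''
   9  s[12:],s[10:]  2  'ca'
  10  s[10:],s[9:]  1  'c'
  11  s[9:],s[1:]  2  'cc'
  12  s[1:],s[2:]  1  'c'
  13  s[2:],s[17:]  0  ''
  14  s[17:],s[4:]  1  'd'
  15  s[4:],s[3:]  0  ''
  16  s[3:],s[15:]  0  ''
  17  s[15:],s[7:]  0  ''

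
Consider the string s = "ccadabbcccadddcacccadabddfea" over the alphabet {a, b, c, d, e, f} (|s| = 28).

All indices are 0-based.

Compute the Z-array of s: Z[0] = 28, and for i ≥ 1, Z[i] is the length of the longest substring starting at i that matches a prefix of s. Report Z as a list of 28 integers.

Z[0]=28
i=1: fresh scan; Z[1]=1 extend→box=[1,2)
i=2: fresh scan; Z[2]=0
i=3: fresh scan; Z[3]=0
i=4: fresh scan; Z[4]=0
i=5: fresh scan; Z[5]=0
i=6: fresh scan; Z[6]=0
i=7: fresh scan; Z[7]=2 extend→box=[7,9)
i=8: min(r-i=1, Z[1]=1)=1; Z[8]=4 extend→box=[8,12)
i=9: min(r-i=3, Z[1]=1)=1; Z[9]=1
i=10: min(r-i=2, Z[2]=0)=0; Z[10]=0
i=11: min(r-i=1, Z[3]=0)=0; Z[11]=0
i=12: fresh scan; Z[12]=0
i=13: fresh scan; Z[13]=0
i=14: fresh scan; Z[14]=1 extend→box=[14,15)
i=15: fresh scan; Z[15]=0
i=16: fresh scan; Z[16]=2 extend→box=[16,18)
i=17: min(r-i=1, Z[1]=1)=1; Z[17]=6 extend→box=[17,23)
i=18: min(r-i=5, Z[1]=1)=1; Z[18]=1
i=19: min(r-i=4, Z[2]=0)=0; Z[19]=0
i=20: min(r-i=3, Z[3]=0)=0; Z[20]=0
i=21: min(r-i=2, Z[4]=0)=0; Z[21]=0
i=22: min(r-i=1, Z[5]=0)=0; Z[22]=0
i=23: fresh scan; Z[23]=0
i=24: fresh scan; Z[24]=0
i=25: fresh scan; Z[25]=0
i=26: fresh scan; Z[26]=0
i=27: fresh scan; Z[27]=0

[28, 1, 0, 0, 0, 0, 0, 2, 4, 1, 0, 0, 0, 0, 1, 0, 2, 6, 1, 0, 0, 0, 0, 0, 0, 0, 0, 0]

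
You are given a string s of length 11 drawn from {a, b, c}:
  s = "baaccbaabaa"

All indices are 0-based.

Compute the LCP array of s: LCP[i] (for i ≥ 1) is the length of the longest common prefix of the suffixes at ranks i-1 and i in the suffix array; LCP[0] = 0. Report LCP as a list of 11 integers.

rank→(start, suffix):
  0 → (10, 'a')
  1 → (9, 'aa')
  2 → (6, 'aabaa')
  3 → (1, 'aaccbaabaa')
  4 → (7, 'abaa')
  5 → (2, 'accbaabaa')
  6 → (8, 'baa')
  7 → (5, 'baabaa')
  8 → (0, 'baaccbaabaa')
  9 → (4, 'cbaabaa')
  10 → (3, 'ccbaabaa')

SA = [10, 9, 6, 1, 7, 2, 8, 5, 0, 4, 3]
[i] adj suffixes → lcp
  [1] 10/9 → 1 ('a')
  [2] 9/6 → 2 ('aa')
  [3] 6/1 → 2 ('aa')
  [4] 1/7 → 1 ('a')
  [5] 7/2 → 1 ('a')
  [6] 2/8 → 0 ('')
  [7] 8/5 → 3 ('baa')
  [8] 5/0 → 3 ('baa')
  [9] 0/4 → 0 ('')
  [10] 4/3 → 1 ('c')

[0, 1, 2, 2, 1, 1, 0, 3, 3, 0, 1]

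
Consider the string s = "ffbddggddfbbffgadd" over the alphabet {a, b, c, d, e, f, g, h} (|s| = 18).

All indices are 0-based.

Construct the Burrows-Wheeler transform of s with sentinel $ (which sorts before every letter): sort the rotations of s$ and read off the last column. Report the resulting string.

rank  rotation             last
    0  $ffbddggddfbbffgadd  d
    1  add$ffbddggddfbbffg  g
    2  bbffgadd$ffbddggddf  f
    3  bddggddfbbffgadd$ff  f
    4  bffgadd$ffbddggddfb  b
    5  d$ffbddggddfbbffgad  d
    6  dd$ffbddggddfbbffga  a
    7  ddfbbffgadd$ffbddgg  g
    8  ddggddfbbffgadd$ffb  b
    9  dfbbffgadd$ffbddggd  d
   10  dggddfbbffgadd$ffbd  d
   11  fbbffgadd$ffbddggdd  d
   12  fbddggddfbbffgadd$f  f
   13  ffbddggddfbbffgadd$  $
   14  ffgadd$ffbddggddfbb  b
   15  fgadd$ffbddggddfbbf  f
   16  gadd$ffbddggddfbbff  f
   17  gddfbbffgadd$ffbddg  g
   18  ggddfbbffgadd$ffbdd  d

dgffbdagbdddf$bffgd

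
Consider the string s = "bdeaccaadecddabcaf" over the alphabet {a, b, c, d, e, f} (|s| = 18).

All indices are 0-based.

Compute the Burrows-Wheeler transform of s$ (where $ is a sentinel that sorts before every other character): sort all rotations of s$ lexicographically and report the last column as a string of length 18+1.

rank  rotation             last
    0  $bdeaccaadecddabcaf  f
    1  aadecddabcaf$bdeacc  c
    2  abcaf$bdeaccaadecdd  d
    3  accaadecddabcaf$bde  e
    4  adecddabcaf$bdeacca  a
    5  af$bdeaccaadecddabc  c
    6  bcaf$bdeaccaadecdda  a
    7  bdeaccaadecddabcaf$  $
    8  caadecddabcaf$bdeac  c
    9  caf$bdeaccaadecddab  b
   10  ccaadecddabcaf$bdea  a
   11  cddabcaf$bdeaccaade  e
   12  dabcaf$bdeaccaadecd  d
   13  ddabcaf$bdeaccaadec  c
   14  deaccaadecddabcaf$b  b
   15  decddabcaf$bdeaccaa  a
   16  eaccaadecddabcaf$bd  d
   17  ecddabcaf$bdeaccaad  d
   18  f$bdeaccaadecddabca  a

fcdeaca$cbaedcbadda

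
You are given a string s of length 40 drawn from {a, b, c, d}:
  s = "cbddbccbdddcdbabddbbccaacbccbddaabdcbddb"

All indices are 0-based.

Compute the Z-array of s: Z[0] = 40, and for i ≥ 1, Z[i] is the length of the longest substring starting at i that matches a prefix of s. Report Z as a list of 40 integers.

Z[0]=40
i=1: outside box; Z[1]=0
i=2: outside box; Z[2]=0
i=3: outside box; Z[3]=0
i=4: outside box; Z[4]=0
i=5: outside box; Z[5]=1 grow→box=[5,6)
i=6: outside box; Z[6]=4 grow→box=[6,10)
i=7: min(r-i=3, Z[1]=0)=0; Z[7]=0
i=8: min(r-i=2, Z[2]=0)=0; Z[8]=0
i=9: min(r-i=1, Z[3]=0)=0; Z[9]=0
i=10: outside box; Z[10]=0
i=11: outside box; Z[11]=1 grow→box=[11,12)
i=12: outside box; Z[12]=0
i=13: outside box; Z[13]=0
i=14: outside box; Z[14]=0
i=15: outside box; Z[15]=0
i=16: outside box; Z[16]=0
i=17: outside box; Z[17]=0
i=18: outside box; Z[18]=0
i=19: outside box; Z[19]=0
i=20: outside box; Z[20]=1 grow→box=[20,21)
i=21: outside box; Z[21]=1 grow→box=[21,22)
i=22: outside box; Z[22]=0
i=23: outside box; Z[23]=0
i=24: outside box; Z[24]=2 grow→box=[24,26)
i=25: min(r-i=1, Z[1]=0)=0; Z[25]=0
i=26: outside box; Z[26]=1 grow→box=[26,27)
i=27: outside box; Z[27]=4 grow→box=[27,31)
i=28: min(r-i=3, Z[1]=0)=0; Z[28]=0
i=29: min(r-i=2, Z[2]=0)=0; Z[29]=0
i=30: min(r-i=1, Z[3]=0)=0; Z[30]=0
i=31: outside box; Z[31]=0
i=32: outside box; Z[32]=0
i=33: outside box; Z[33]=0
i=34: outside box; Z[34]=0
i=35: outside box; Z[35]=5 grow→box=[35,40)
i=36: min(r-i=4, Z[1]=0)=0; Z[36]=0
i=37: min(r-i=3, Z[2]=0)=0; Z[37]=0
i=38: min(r-i=2, Z[3]=0)=0; Z[38]=0
i=39: min(r-i=1, Z[4]=0)=0; Z[39]=0

[40, 0, 0, 0, 0, 1, 4, 0, 0, 0, 0, 1, 0, 0, 0, 0, 0, 0, 0, 0, 1, 1, 0, 0, 2, 0, 1, 4, 0, 0, 0, 0, 0, 0, 0, 5, 0, 0, 0, 0]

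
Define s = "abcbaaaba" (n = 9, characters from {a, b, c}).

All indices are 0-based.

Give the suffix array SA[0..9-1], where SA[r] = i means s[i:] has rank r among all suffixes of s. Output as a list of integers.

rank→(start, suffix):
  0 → (8, 'a')
  1 → (4, 'aaaba')
  2 → (5, 'aaba')
  3 → (6, 'aba')
  4 → (0, 'abcbaaaba')
  5 → (7, 'ba')
  6 → (3, 'baaaba')
  7 → (1, 'bcbaaaba')
  8 → (2, 'cbaaaba')

[8, 4, 5, 6, 0, 7, 3, 1, 2]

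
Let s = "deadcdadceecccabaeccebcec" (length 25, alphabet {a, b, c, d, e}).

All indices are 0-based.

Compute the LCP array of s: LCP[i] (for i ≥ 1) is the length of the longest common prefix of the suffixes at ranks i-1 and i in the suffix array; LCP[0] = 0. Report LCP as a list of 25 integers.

sorted suffixes:
  #0 SA[0]=14  'abaeccebcec'
  #1 SA[1]=2  'adcdadceecccabaeccebcec'
  #2 SA[2]=6  'adceecccabaeccebcec'
  #3 SA[3]=16  'aeccebcec'
  #4 SA[4]=15  'baeccebcec'
  #5 SA[5]=21  'bcec'
  #6 SA[6]=24  'c'
  #7 SA[7]=13  'cabaeccebcec'
  #8 SA[8]=12  'ccabaeccebcec'
  #9 SA[9]=11  'cccabaeccebcec'
  #10 SA[10]=18  'ccebcec'
  #11 SA[11]=4  'cdadceecccabaeccebcec'
  #12 SA[12]=19  'cebcec'
  #13 SA[13]=22  'cec'
  #14 SA[14]=8  'ceecccabaeccebcec'
  #15 SA[15]=5  'dadceecccabaeccebcec'
  #16 SA[16]=3  'dcdadceecccabaeccebcec'
  #17 SA[17]=7  'dceecccabaeccebcec'
  #18 SA[18]=0  'deadcdadceecccabaeccebcec'
  #19 SA[19]=1  'eadcdadceecccabaeccebcec'
  #20 SA[20]=20  'ebcec'
  #21 SA[21]=23  'ec'
  #22 SA[22]=10  'ecccabaeccebcec'
  #23 SA[23]=17  'eccebcec'
  #24 SA[24]=9  'eecccabaeccebcec'

SA = [14, 2, 6, 16, 15, 21, 24, 13, 12, 11, 18, 4, 19, 22, 8, 5, 3, 7, 0, 1, 20, 23, 10, 17, 9]
i: (SA[i-1],SA[i]) lcp shared
  1: (14,2) 1 'a'
  2: (2,6) 3 'adc'
  3: (6,16) 1 'a'
  4: (16,15) 0 ''
  5: (15,21) 1 'b'
  6: (21,24) 0 ''
  7: (24,13) 1 'c'
  8: (13,12) 1 'c'
  9: (12,11) 2 'cc'
  10: (11,18) 2 'cc'
  11: (18,4) 1 'c'
  12: (4,19) 1 'c'
  13: (19,22) 2 'ce'
  14: (22,8) 2 'ce'
  15: (8,5) 0 ''
  16: (5,3) 1 'd'
  17: (3,7) 2 'dc'
  18: (7,0) 1 'd'
  19: (0,1) 0 ''
  20: (1,20) 1 'e'
  21: (20,23) 1 'e'
  22: (23,10) 2 'ec'
  23: (10,17) 3 'ecc'
  24: (17,9) 1 'e'

[0, 1, 3, 1, 0, 1, 0, 1, 1, 2, 2, 1, 1, 2, 2, 0, 1, 2, 1, 0, 1, 1, 2, 3, 1]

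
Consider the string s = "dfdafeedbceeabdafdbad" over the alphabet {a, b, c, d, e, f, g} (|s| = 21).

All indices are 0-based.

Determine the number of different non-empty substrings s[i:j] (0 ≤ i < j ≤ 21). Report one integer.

sorted suffixes:
  #0 SA[0]=12  'abdafdbad'
  #1 SA[1]=19  'ad'
  #2 SA[2]=15  'afdbad'
  #3 SA[3]=3  'afeedbceeabdafdbad'
  #4 SA[4]=18  'bad'
  #5 SA[5]=8  'bceeabdafdbad'
  #6 SA[6]=13  'bdafdbad'
  #7 SA[7]=9  'ceeabdafdbad'
  #8 SA[8]=20  'd'
  #9 SA[9]=14  'dafdbad'
  #10 SA[10]=2  'dafeedbceeabdafdbad'
  #11 SA[11]=17  'dbad'
  #12 SA[12]=7  'dbceeabdafdbad'
  #13 SA[13]=0  'dfdafeedbceeabdafdbad'
  #14 SA[14]=11  'eabdafdbad'
  #15 SA[15]=6  'edbceeabdafdbad'
  #16 SA[16]=10  'eeabdafdbad'
  #17 SA[17]=5  'eedbceeabdafdbad'
  #18 SA[18]=1  'fdafeedbceeabdafdbad'
  #19 SA[19]=16  'fdbad'
  #20 SA[20]=4  'feedbceeabdafdbad'

SA = [12, 19, 15, 3, 18, 8, 13, 9, 20, 14, 2, 17, 7, 0, 11, 6, 10, 5, 1, 16, 4]
[i] adj suffixes → lcp
  [1] 12/19 → 1 ('a')
  [2] 19/15 → 1 ('a')
  [3] 15/3 → 2 ('af')
  [4] 3/18 → 0 ('')
  [5] 18/8 → 1 ('b')
  [6] 8/13 → 1 ('b')
  [7] 13/9 → 0 ('')
  [8] 9/20 → 0 ('')
  [9] 20/14 → 1 ('d')
  [10] 14/2 → 3 ('daf')
  [11] 2/17 → 1 ('d')
  [12] 17/7 → 2 ('db')
  [13] 7/0 → 1 ('d')
  [14] 0/11 → 0 ('')
  [15] 11/6 → 1 ('e')
  [16] 6/10 → 1 ('e')
  [17] 10/5 → 2 ('ee')
  [18] 5/1 → 0 ('')
  [19] 1/16 → 2 ('fd')
  [20] 16/4 → 1 ('f')

n(n+1)/2 = 21·22/2 = 231
Σ LCP = 0 + 1 + 1 + 2 + 0 + 1 + 1 + 0 + 0 + 1 + 3 + 1 + 2 + 1 + 0 + 1 + 1 + 2 + 0 + 2 + 1 = 21
distinct = 231 − 21 = 210

210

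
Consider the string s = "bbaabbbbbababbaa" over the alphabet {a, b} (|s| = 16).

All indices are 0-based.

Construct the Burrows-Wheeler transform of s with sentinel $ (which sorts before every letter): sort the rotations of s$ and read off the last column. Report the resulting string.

aabbbbabbbaa$bbba

rank  rotation           last
    0  $bbaabbbbbababbaa  a
    1  a$bbaabbbbbababba  a
    2  aa$bbaabbbbbababb  b
    3  aabbbbbababbaa$bb  b
    4  ababbaa$bbaabbbbb  b
    5  abbaa$bbaabbbbbab  b
    6  abbbbbababbaa$bba  a
    7  baa$bbaabbbbbabab  b
    8  baabbbbbababbaa$b  b
    9  bababbaa$bbaabbbb  b
   10  babbaa$bbaabbbbba  a
   11  bbaa$bbaabbbbbaba  a
   12  bbaabbbbbababbaa$  $
   13  bbababbaa$bbaabbb  b
   14  bbbababbaa$bbaabb  b
   15  bbbbababbaa$bbaab  b
   16  bbbbbababbaa$bbaa  a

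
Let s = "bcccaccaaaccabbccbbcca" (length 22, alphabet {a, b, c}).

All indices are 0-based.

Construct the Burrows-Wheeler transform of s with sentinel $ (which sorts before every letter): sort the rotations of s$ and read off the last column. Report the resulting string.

rank  rotation                 last
    0  $bcccaccaaaccabbccbbcca  a
    1  a$bcccaccaaaccabbccbbcc  c
    2  aaaccabbccbbcca$bcccacc  c
    3  aaccabbccbbcca$bcccacca  a
    4  abbccbbcca$bcccaccaaacc  c
    5  accaaaccabbccbbcca$bccc  c
    6  accabbccbbcca$bcccaccaa  a
    7  bbcca$bcccaccaaaccabbcc  c
    8  bbccbbcca$bcccaccaaacca  a
    9  bcca$bcccaccaaaccabbccb  b
   10  bccbbcca$bcccaccaaaccab  b
   11  bcccaccaaaccabbccbbcca$  $
   12  ca$bcccaccaaaccabbccbbc  c
   13  caaaccabbccbbcca$bcccac  c
   14  cabbccbbcca$bcccaccaaac  c
   15  caccaaaccabbccbbcca$bcc  c
   16  cbbcca$bcccaccaaaccabbc  c
   17  cca$bcccaccaaaccabbccbb  b
   18  ccaaaccabbccbbcca$bccca  a
   19  ccabbccbbcca$bcccaccaaa  a
   20  ccaccaaaccabbccbbcca$bc  c
   21  ccbbcca$bcccaccaaaccabb  b
   22  cccaccaaaccabbccbbcca$b  b

accaccacabb$cccccbaacbb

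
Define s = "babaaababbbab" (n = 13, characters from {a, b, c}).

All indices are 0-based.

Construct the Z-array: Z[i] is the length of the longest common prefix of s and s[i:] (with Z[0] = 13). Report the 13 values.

[13, 0, 2, 0, 0, 0, 3, 0, 1, 1, 3, 0, 1]

Z[0]=13
i=1: i≥r, start 0; Z[1]=0
i=2: i≥r, start 0; Z[2]=2 grow→box=[2,4)
i=3: min(r-i=1, Z[1]=0)=0; Z[3]=0
i=4: i≥r, start 0; Z[4]=0
i=5: i≥r, start 0; Z[5]=0
i=6: i≥r, start 0; Z[6]=3 grow→box=[6,9)
i=7: min(r-i=2, Z[1]=0)=0; Z[7]=0
i=8: min(r-i=1, Z[2]=2)=1; Z[8]=1
i=9: i≥r, start 0; Z[9]=1 grow→box=[9,10)
i=10: i≥r, start 0; Z[10]=3 grow→box=[10,13)
i=11: min(r-i=2, Z[1]=0)=0; Z[11]=0
i=12: min(r-i=1, Z[2]=2)=1; Z[12]=1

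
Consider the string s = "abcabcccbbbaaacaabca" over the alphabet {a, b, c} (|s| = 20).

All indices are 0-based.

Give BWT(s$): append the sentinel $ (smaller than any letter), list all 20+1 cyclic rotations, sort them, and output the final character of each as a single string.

acbcaa$cabbcaaababccb

rank  rotation               last
    0  $abcabcccbbbaaacaabca  a
    1  a$abcabcccbbbaaacaabc  c
    2  aaacaabca$abcabcccbbb  b
    3  aabca$abcabcccbbbaaac  c
    4  aacaabca$abcabcccbbba  a
    5  abca$abcabcccbbbaaaca  a
    6  abcabcccbbbaaacaabca$  $
    7  abcccbbbaaacaabca$abc  c
    8  acaabca$abcabcccbbbaa  a
    9  baaacaabca$abcabcccbb  b
   10  bbaaacaabca$abcabcccb  b
   11  bbbaaacaabca$abcabccc  c
   12  bca$abcabcccbbbaaacaa  a
   13  bcabcccbbbaaacaabca$a  a
   14  bcccbbbaaacaabca$abca  a
   15  ca$abcabcccbbbaaacaab  b
   16  caabca$abcabcccbbbaaa  a
   17  cabcccbbbaaacaabca$ab  b
   18  cbbbaaacaabca$abcabcc  c
   19  ccbbbaaacaabca$abcabc  c
   20  cccbbbaaacaabca$abcab  b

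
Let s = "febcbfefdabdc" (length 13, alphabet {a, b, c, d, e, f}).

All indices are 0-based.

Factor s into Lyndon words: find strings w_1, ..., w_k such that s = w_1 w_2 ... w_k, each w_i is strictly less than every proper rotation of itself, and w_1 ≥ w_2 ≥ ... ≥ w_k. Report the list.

emit factor 1: 'f' (i=0, period=1)
emit factor 2: 'e' (i=1, period=1)
emit factor 3: 'bcbfefd' (i=2, period=7)
emit factor 4: 'abdc' (i=9, period=4)

["f", "e", "bcbfefd", "abdc"]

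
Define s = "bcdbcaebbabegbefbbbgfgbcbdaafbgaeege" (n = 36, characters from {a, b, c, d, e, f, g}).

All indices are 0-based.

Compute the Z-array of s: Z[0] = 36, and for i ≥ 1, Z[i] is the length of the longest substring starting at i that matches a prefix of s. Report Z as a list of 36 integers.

[36, 0, 0, 2, 0, 0, 0, 1, 1, 0, 1, 0, 0, 1, 0, 0, 1, 1, 1, 0, 0, 0, 2, 0, 1, 0, 0, 0, 0, 1, 0, 0, 0, 0, 0, 0]

Z[0]=36
i=1: outside box; Z[1]=0
i=2: outside box; Z[2]=0
i=3: outside box; Z[3]=2 scan→box=[3,5)
i=4: min(r-i=1, Z[1]=0)=0; Z[4]=0
i=5: outside box; Z[5]=0
i=6: outside box; Z[6]=0
i=7: outside box; Z[7]=1 scan→box=[7,8)
i=8: outside box; Z[8]=1 scan→box=[8,9)
i=9: outside box; Z[9]=0
i=10: outside box; Z[10]=1 scan→box=[10,11)
i=11: outside box; Z[11]=0
i=12: outside box; Z[12]=0
i=13: outside box; Z[13]=1 scan→box=[13,14)
i=14: outside box; Z[14]=0
i=15: outside box; Z[15]=0
i=16: outside box; Z[16]=1 scan→box=[16,17)
i=17: outside box; Z[17]=1 scan→box=[17,18)
i=18: outside box; Z[18]=1 scan→box=[18,19)
i=19: outside box; Z[19]=0
i=20: outside box; Z[20]=0
i=21: outside box; Z[21]=0
i=22: outside box; Z[22]=2 scan→box=[22,24)
i=23: min(r-i=1, Z[1]=0)=0; Z[23]=0
i=24: outside box; Z[24]=1 scan→box=[24,25)
i=25: outside box; Z[25]=0
i=26: outside box; Z[26]=0
i=27: outside box; Z[27]=0
i=28: outside box; Z[28]=0
i=29: outside box; Z[29]=1 scan→box=[29,30)
i=30: outside box; Z[30]=0
i=31: outside box; Z[31]=0
i=32: outside box; Z[32]=0
i=33: outside box; Z[33]=0
i=34: outside box; Z[34]=0
i=35: outside box; Z[35]=0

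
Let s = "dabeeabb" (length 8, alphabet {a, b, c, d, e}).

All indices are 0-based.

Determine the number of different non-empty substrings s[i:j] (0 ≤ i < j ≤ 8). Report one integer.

rank→(start, suffix):
  0 → (5, 'abb')
  1 → (1, 'abeeabb')
  2 → (7, 'b')
  3 → (6, 'bb')
  4 → (2, 'beeabb')
  5 → (0, 'dabeeabb')
  6 → (4, 'eabb')
  7 → (3, 'eeabb')

SA = [5, 1, 7, 6, 2, 0, 4, 3]
[i] adj suffixes → lcp
  [1] 5/1 → 2 ('ab')
  [2] 1/7 → 0 ('')
  [3] 7/6 → 1 ('b')
  [4] 6/2 → 1 ('b')
  [5] 2/0 → 0 ('')
  [6] 0/4 → 0 ('')
  [7] 4/3 → 1 ('e')

n(n+1)/2 = 8·9/2 = 36
Σ LCP = 0 + 2 + 0 + 1 + 1 + 0 + 0 + 1 = 5
distinct = 36 − 5 = 31

31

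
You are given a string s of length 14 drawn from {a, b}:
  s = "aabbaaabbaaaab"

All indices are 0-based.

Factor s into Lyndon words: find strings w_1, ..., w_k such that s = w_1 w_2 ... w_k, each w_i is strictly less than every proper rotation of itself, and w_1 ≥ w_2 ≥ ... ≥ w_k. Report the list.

["aabb", "aaabb", "aaaab"]

emit factor 1: 'aabb' (i=0, period=4)
emit factor 2: 'aaabb' (i=4, period=5)
emit factor 3: 'aaaab' (i=9, period=5)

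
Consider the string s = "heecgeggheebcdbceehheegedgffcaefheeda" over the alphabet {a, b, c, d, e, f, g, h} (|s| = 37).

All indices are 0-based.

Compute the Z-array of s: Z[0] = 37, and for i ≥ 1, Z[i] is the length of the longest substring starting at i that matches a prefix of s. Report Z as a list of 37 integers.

[37, 0, 0, 0, 0, 0, 0, 0, 3, 0, 0, 0, 0, 0, 0, 0, 0, 0, 1, 3, 0, 0, 0, 0, 0, 0, 0, 0, 0, 0, 0, 0, 3, 0, 0, 0, 0]

Z[0]=37
i=1: i≥r, start 0; Z[1]=0
i=2: i≥r, start 0; Z[2]=0
i=3: i≥r, start 0; Z[3]=0
i=4: i≥r, start 0; Z[4]=0
i=5: i≥r, start 0; Z[5]=0
i=6: i≥r, start 0; Z[6]=0
i=7: i≥r, start 0; Z[7]=0
i=8: i≥r, start 0; Z[8]=3 extend→box=[8,11)
i=9: min(r-i=2, Z[1]=0)=0; Z[9]=0
i=10: min(r-i=1, Z[2]=0)=0; Z[10]=0
i=11: i≥r, start 0; Z[11]=0
i=12: i≥r, start 0; Z[12]=0
i=13: i≥r, start 0; Z[13]=0
i=14: i≥r, start 0; Z[14]=0
i=15: i≥r, start 0; Z[15]=0
i=16: i≥r, start 0; Z[16]=0
i=17: i≥r, start 0; Z[17]=0
i=18: i≥r, start 0; Z[18]=1 extend→box=[18,19)
i=19: i≥r, start 0; Z[19]=3 extend→box=[19,22)
i=20: min(r-i=2, Z[1]=0)=0; Z[20]=0
i=21: min(r-i=1, Z[2]=0)=0; Z[21]=0
i=22: i≥r, start 0; Z[22]=0
i=23: i≥r, start 0; Z[23]=0
i=24: i≥r, start 0; Z[24]=0
i=25: i≥r, start 0; Z[25]=0
i=26: i≥r, start 0; Z[26]=0
i=27: i≥r, start 0; Z[27]=0
i=28: i≥r, start 0; Z[28]=0
i=29: i≥r, start 0; Z[29]=0
i=30: i≥r, start 0; Z[30]=0
i=31: i≥r, start 0; Z[31]=0
i=32: i≥r, start 0; Z[32]=3 extend→box=[32,35)
i=33: min(r-i=2, Z[1]=0)=0; Z[33]=0
i=34: min(r-i=1, Z[2]=0)=0; Z[34]=0
i=35: i≥r, start 0; Z[35]=0
i=36: i≥r, start 0; Z[36]=0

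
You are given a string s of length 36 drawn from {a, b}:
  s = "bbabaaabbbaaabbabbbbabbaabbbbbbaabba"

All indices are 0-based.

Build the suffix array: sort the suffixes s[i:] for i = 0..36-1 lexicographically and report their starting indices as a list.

[35, 10, 4, 31, 11, 5, 23, 2, 32, 20, 12, 6, 15, 24, 34, 9, 3, 30, 22, 1, 19, 14, 33, 8, 29, 21, 0, 18, 13, 7, 28, 17, 27, 16, 26, 25]

rank | idx | suffix
   0 |  35 | a
   1 |  10 | aaabbabbbbabbaabbbbbbaabba
   2 |   4 | aaabbbaaabbabbbbabbaabbbbbbaabba
   3 |  31 | aabba
   4 |  11 | aabbabbbbabbaabbbbbbaabba
   5 |   5 | aabbbaaabbabbbbabbaabbbbbbaabba
   6 |  23 | aabbbbbbaabba
   7 |   2 | abaaabbbaaabbabbbbabbaabbbbbbaabba
   8 |  32 | abba
   9 |  20 | abbaabbbbbbaabba
  10 |  12 | abbabbbbabbaabbbbbbaabba
  11 |   6 | abbbaaabbabbbbabbaabbbbbbaabba
  12 |  15 | abbbbabbaabbbbbbaabba
  13 |  24 | abbbbbbaabba
  14 |  34 | ba
  15 |   9 | baaabbabbbbabbaabbbbbbaabba
  16 |   3 | baaabbbaaabbabbbbabbaabbbbbbaabba
  17 |  30 | baabba
  18 |  22 | baabbbbbbaabba
  19 |   1 | babaaabbbaaabbabbbbabbaabbbbbbaabba
  20 |  19 | babbaabbbbbbaabba
  21 |  14 | babbbbabbaabbbbbbaabba
  22 |  33 | bba
  23 |   8 | bbaaabbabbbbabbaabbbbbbaabba
  24 |  29 | bbaabba
  25 |  21 | bbaabbbbbbaabba
  26 |   0 | bbabaaabbbaaabbabbbbabbaabbbbbbaabba
  27 |  18 | bbabbaabbbbbbaabba
  28 |  13 | bbabbbbabbaabbbbbbaabba
  29 |   7 | bbbaaabbabbbbabbaabbbbbbaabba
  30 |  28 | bbbaabba
  31 |  17 | bbbabbaabbbbbbaabba
  32 |  27 | bbbbaabba
  33 |  16 | bbbbabbaabbbbbbaabba
  34 |  26 | bbbbbaabba
  35 |  25 | bbbbbbaabba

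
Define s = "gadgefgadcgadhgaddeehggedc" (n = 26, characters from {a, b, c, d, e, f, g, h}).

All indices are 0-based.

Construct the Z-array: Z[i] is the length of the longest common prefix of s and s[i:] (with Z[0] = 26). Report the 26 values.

[26, 0, 0, 1, 0, 0, 3, 0, 0, 0, 3, 0, 0, 0, 3, 0, 0, 0, 0, 0, 0, 1, 1, 0, 0, 0]

Z[0]=26
i=1: fresh scan; Z[1]=0
i=2: fresh scan; Z[2]=0
i=3: fresh scan; Z[3]=1 grow→box=[3,4)
i=4: fresh scan; Z[4]=0
i=5: fresh scan; Z[5]=0
i=6: fresh scan; Z[6]=3 grow→box=[6,9)
i=7: min(r-i=2, Z[1]=0)=0; Z[7]=0
i=8: min(r-i=1, Z[2]=0)=0; Z[8]=0
i=9: fresh scan; Z[9]=0
i=10: fresh scan; Z[10]=3 grow→box=[10,13)
i=11: min(r-i=2, Z[1]=0)=0; Z[11]=0
i=12: min(r-i=1, Z[2]=0)=0; Z[12]=0
i=13: fresh scan; Z[13]=0
i=14: fresh scan; Z[14]=3 grow→box=[14,17)
i=15: min(r-i=2, Z[1]=0)=0; Z[15]=0
i=16: min(r-i=1, Z[2]=0)=0; Z[16]=0
i=17: fresh scan; Z[17]=0
i=18: fresh scan; Z[18]=0
i=19: fresh scan; Z[19]=0
i=20: fresh scan; Z[20]=0
i=21: fresh scan; Z[21]=1 grow→box=[21,22)
i=22: fresh scan; Z[22]=1 grow→box=[22,23)
i=23: fresh scan; Z[23]=0
i=24: fresh scan; Z[24]=0
i=25: fresh scan; Z[25]=0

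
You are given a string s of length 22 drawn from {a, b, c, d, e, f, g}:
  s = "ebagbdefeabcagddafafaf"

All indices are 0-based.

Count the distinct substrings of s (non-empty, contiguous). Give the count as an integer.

sorted suffixes:
  #0 SA[0]=9  'abcagddafafaf'
  #1 SA[1]=20  'af'
  #2 SA[2]=18  'afaf'
  #3 SA[3]=16  'afafaf'
  #4 SA[4]=2  'agbdefeabcagddafafaf'
  #5 SA[5]=12  'agddafafaf'
  #6 SA[6]=1  'bagbdefeabcagddafafaf'
  #7 SA[7]=10  'bcagddafafaf'
  #8 SA[8]=4  'bdefeabcagddafafaf'
  #9 SA[9]=11  'cagddafafaf'
  #10 SA[10]=15  'dafafaf'
  #11 SA[11]=14  'ddafafaf'
  #12 SA[12]=5  'defeabcagddafafaf'
  #13 SA[13]=8  'eabcagddafafaf'
  #14 SA[14]=0  'ebagbdefeabcagddafafaf'
  #15 SA[15]=6  'efeabcagddafafaf'
  #16 SA[16]=21  'f'
  #17 SA[17]=19  'faf'
  #18 SA[18]=17  'fafaf'
  #19 SA[19]=7  'feabcagddafafaf'
  #20 SA[20]=3  'gbdefeabcagddafafaf'
  #21 SA[21]=13  'gddafafaf'

SA = [9, 20, 18, 16, 2, 12, 1, 10, 4, 11, 15, 14, 5, 8, 0, 6, 21, 19, 17, 7, 3, 13]
[i] adj suffixes → lcp
  [1] 9/20 → 1 ('a')
  [2] 20/18 → 2 ('af')
  [3] 18/16 → 4 ('afaf')
  [4] 16/2 → 1 ('a')
  [5] 2/12 → 2 ('ag')
  [6] 12/1 → 0 ('')
  [7] 1/10 → 1 ('b')
  [8] 10/4 → 1 ('b')
  [9] 4/11 → 0 ('')
  [10] 11/15 → 0 ('')
  [11] 15/14 → 1 ('d')
  [12] 14/5 → 1 ('d')
  [13] 5/8 → 0 ('')
  [14] 8/0 → 1 ('e')
  [15] 0/6 → 1 ('e')
  [16] 6/21 → 0 ('')
  [17] 21/19 → 1 ('f')
  [18] 19/17 → 3 ('faf')
  [19] 17/7 → 1 ('f')
  [20] 7/3 → 0 ('')
  [21] 3/13 → 1 ('g')

n(n+1)/2 = 22·23/2 = 253
Σ LCP = 0 + 1 + 2 + 4 + 1 + 2 + 0 + 1 + 1 + 0 + 0 + 1 + 1 + 0 + 1 + 1 + 0 + 1 + 3 + 1 + 0 + 1 = 22
distinct = 253 − 22 = 231

231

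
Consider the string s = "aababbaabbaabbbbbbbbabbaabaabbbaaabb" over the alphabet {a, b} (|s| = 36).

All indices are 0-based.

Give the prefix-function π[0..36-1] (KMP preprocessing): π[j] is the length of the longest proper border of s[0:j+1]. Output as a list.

π[0] = 0
j=1 s[j]='a': π[1]=1 (border 'a')
j=2 s[j]='b': k: 1→0; π[2]=0 (border '')
j=3 s[j]='a': π[3]=1 (border 'a')
j=4 s[j]='b': k: 1→0; π[4]=0 (border '')
j=5 s[j]='b': π[5]=0 (border '')
j=6 s[j]='a': π[6]=1 (border 'a')
j=7 s[j]='a': π[7]=2 (border 'aa')
j=8 s[j]='b': π[8]=3 (border 'aab')
j=9 s[j]='b': k: 3→0; π[9]=0 (border '')
j=10 s[j]='a': π[10]=1 (border 'a')
j=11 s[j]='a': π[11]=2 (border 'aa')
j=12 s[j]='b': π[12]=3 (border 'aab')
j=13 s[j]='b': k: 3→0; π[13]=0 (border '')
j=14 s[j]='b': π[14]=0 (border '')
j=15 s[j]='b': π[15]=0 (border '')
j=16 s[j]='b': π[16]=0 (border '')
j=17 s[j]='b': π[17]=0 (border '')
j=18 s[j]='b': π[18]=0 (border '')
j=19 s[j]='b': π[19]=0 (border '')
j=20 s[j]='a': π[20]=1 (border 'a')
j=21 s[j]='b': k: 1→0; π[21]=0 (border '')
j=22 s[j]='b': π[22]=0 (border '')
j=23 s[j]='a': π[23]=1 (border 'a')
j=24 s[j]='a': π[24]=2 (border 'aa')
j=25 s[j]='b': π[25]=3 (border 'aab')
j=26 s[j]='a': π[26]=4 (border 'aaba')
j=27 s[j]='a': k: 4→1; π[27]=2 (border 'aa')
j=28 s[j]='b': π[28]=3 (border 'aab')
j=29 s[j]='b': k: 3→0; π[29]=0 (border '')
j=30 s[j]='b': π[30]=0 (border '')
j=31 s[j]='a': π[31]=1 (border 'a')
j=32 s[j]='a': π[32]=2 (border 'aa')
j=33 s[j]='a': k: 2→1; π[33]=2 (border 'aa')
j=34 s[j]='b': π[34]=3 (border 'aab')
j=35 s[j]='b': k: 3→0; π[35]=0 (border '')

[0, 1, 0, 1, 0, 0, 1, 2, 3, 0, 1, 2, 3, 0, 0, 0, 0, 0, 0, 0, 1, 0, 0, 1, 2, 3, 4, 2, 3, 0, 0, 1, 2, 2, 3, 0]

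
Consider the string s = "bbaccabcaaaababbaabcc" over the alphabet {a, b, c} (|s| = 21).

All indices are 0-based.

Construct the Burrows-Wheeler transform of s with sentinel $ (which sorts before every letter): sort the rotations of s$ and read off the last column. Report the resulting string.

ccaababcabbaba$aacbcba

rank  rotation                last
    0  $bbaccabcaaaababbaabcc  c
    1  aaaababbaabcc$bbaccabc  c
    2  aaababbaabcc$bbaccabca  a
    3  aababbaabcc$bbaccabcaa  a
    4  aabcc$bbaccabcaaaababb  b
    5  ababbaabcc$bbaccabcaaa  a
    6  abbaabcc$bbaccabcaaaab  b
    7  abcaaaababbaabcc$bbacc  c
    8  abcc$bbaccabcaaaababba  a
    9  accabcaaaababbaabcc$bb  b
   10  baabcc$bbaccabcaaaabab  b
   11  babbaabcc$bbaccabcaaaa  a
   12  baccabcaaaababbaabcc$b  b
   13  bbaabcc$bbaccabcaaaaba  a
   14  bbaccabcaaaababbaabcc$  $
   15  bcaaaababbaabcc$bbacca  a
   16  bcc$bbaccabcaaaababbaa  a
   17  c$bbaccabcaaaababbaabc  c
   18  caaaababbaabcc$bbaccab  b
   19  cabcaaaababbaabcc$bbac  c
   20  cc$bbaccabcaaaababbaab  b
   21  ccabcaaaababbaabcc$bba  a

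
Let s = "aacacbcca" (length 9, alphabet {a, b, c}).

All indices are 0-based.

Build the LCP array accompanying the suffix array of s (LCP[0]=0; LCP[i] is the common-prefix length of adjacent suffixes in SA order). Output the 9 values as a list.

sorted suffixes:
  #0 SA[0]=8  'a'
  #1 SA[1]=0  'aacacbcca'
  #2 SA[2]=1  'acacbcca'
  #3 SA[3]=3  'acbcca'
  #4 SA[4]=5  'bcca'
  #5 SA[5]=7  'ca'
  #6 SA[6]=2  'cacbcca'
  #7 SA[7]=4  'cbcca'
  #8 SA[8]=6  'cca'

SA = [8, 0, 1, 3, 5, 7, 2, 4, 6]
[i] adj suffixes → lcp
  [1] 8/0 → 1 ('a')
  [2] 0/1 → 1 ('a')
  [3] 1/3 → 2 ('ac')
  [4] 3/5 → 0 ('')
  [5] 5/7 → 0 ('')
  [6] 7/2 → 2 ('ca')
  [7] 2/4 → 1 ('c')
  [8] 4/6 → 1 ('c')

[0, 1, 1, 2, 0, 0, 2, 1, 1]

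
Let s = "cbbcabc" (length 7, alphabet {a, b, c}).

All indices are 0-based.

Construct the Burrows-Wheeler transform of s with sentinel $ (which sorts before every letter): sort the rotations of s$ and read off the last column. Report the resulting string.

cccabbb$

rank  rotation  last
    0  $cbbcabc  c
    1  abc$cbbc  c
    2  bbcabc$c  c
    3  bc$cbbca  a
    4  bcabc$cb  b
    5  c$cbbcab  b
    6  cabc$cbb  b
    7  cbbcabc$  $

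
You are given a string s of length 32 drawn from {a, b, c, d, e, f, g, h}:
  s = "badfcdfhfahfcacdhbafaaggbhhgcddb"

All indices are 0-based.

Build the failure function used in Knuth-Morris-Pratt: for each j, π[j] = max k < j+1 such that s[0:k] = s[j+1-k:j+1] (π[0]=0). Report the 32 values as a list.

π[0] = 0
j=1 s[j]='a': π[1]=0 (border '')
j=2 s[j]='d': π[2]=0 (border '')
j=3 s[j]='f': π[3]=0 (border '')
j=4 s[j]='c': π[4]=0 (border '')
j=5 s[j]='d': π[5]=0 (border '')
j=6 s[j]='f': π[6]=0 (border '')
j=7 s[j]='h': π[7]=0 (border '')
j=8 s[j]='f': π[8]=0 (border '')
j=9 s[j]='a': π[9]=0 (border '')
j=10 s[j]='h': π[10]=0 (border '')
j=11 s[j]='f': π[11]=0 (border '')
j=12 s[j]='c': π[12]=0 (border '')
j=13 s[j]='a': π[13]=0 (border '')
j=14 s[j]='c': π[14]=0 (border '')
j=15 s[j]='d': π[15]=0 (border '')
j=16 s[j]='h': π[16]=0 (border '')
j=17 s[j]='b': π[17]=1 (border 'b')
j=18 s[j]='a': π[18]=2 (border 'ba')
j=19 s[j]='f': k: 2→0; π[19]=0 (border '')
j=20 s[j]='a': π[20]=0 (border '')
j=21 s[j]='a': π[21]=0 (border '')
j=22 s[j]='g': π[22]=0 (border '')
j=23 s[j]='g': π[23]=0 (border '')
j=24 s[j]='b': π[24]=1 (border 'b')
j=25 s[j]='h': k: 1→0; π[25]=0 (border '')
j=26 s[j]='h': π[26]=0 (border '')
j=27 s[j]='g': π[27]=0 (border '')
j=28 s[j]='c': π[28]=0 (border '')
j=29 s[j]='d': π[29]=0 (border '')
j=30 s[j]='d': π[30]=0 (border '')
j=31 s[j]='b': π[31]=1 (border 'b')

[0, 0, 0, 0, 0, 0, 0, 0, 0, 0, 0, 0, 0, 0, 0, 0, 0, 1, 2, 0, 0, 0, 0, 0, 1, 0, 0, 0, 0, 0, 0, 1]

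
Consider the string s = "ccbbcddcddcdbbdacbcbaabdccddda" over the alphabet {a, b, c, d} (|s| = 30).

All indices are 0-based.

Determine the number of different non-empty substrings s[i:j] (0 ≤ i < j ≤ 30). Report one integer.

sorted suffixes:
  #0 SA[0]=29  'a'
  #1 SA[1]=20  'aabdccddda'
  #2 SA[2]=21  'abdccddda'
  #3 SA[3]=15  'acbcbaabdccddda'
  #4 SA[4]=19  'baabdccddda'
  #5 SA[5]=2  'bbcddcddcdbbdacbcbaabdccddda'
  #6 SA[6]=12  'bbdacbcbaabdccddda'
  #7 SA[7]=17  'bcbaabdccddda'
  #8 SA[8]=3  'bcddcddcdbbdacbcbaabdccddda'
  #9 SA[9]=13  'bdacbcbaabdccddda'
  #10 SA[10]=22  'bdccddda'
  #11 SA[11]=18  'cbaabdccddda'
  #12 SA[12]=1  'cbbcddcddcdbbdacbcbaabdccddda'
  #13 SA[13]=16  'cbcbaabdccddda'
  #14 SA[14]=0  'ccbbcddcddcdbbdacbcbaabdccddda'
  #15 SA[15]=24  'ccddda'
  #16 SA[16]=10  'cdbbdacbcbaabdccddda'
  #17 SA[17]=7  'cddcdbbdacbcbaabdccddda'
  #18 SA[18]=4  'cddcddcdbbdacbcbaabdccddda'
  #19 SA[19]=25  'cddda'
  #20 SA[20]=28  'da'
  #21 SA[21]=14  'dacbcbaabdccddda'
  #22 SA[22]=11  'dbbdacbcbaabdccddda'
  #23 SA[23]=23  'dccddda'
  #24 SA[24]=9  'dcdbbdacbcbaabdccddda'
  #25 SA[25]=6  'dcddcdbbdacbcbaabdccddda'
  #26 SA[26]=27  'dda'
  #27 SA[27]=8  'ddcdbbdacbcbaabdccddda'
  #28 SA[28]=5  'ddcddcdbbdacbcbaabdccddda'
  #29 SA[29]=26  'ddda'

SA = [29, 20, 21, 15, 19, 2, 12, 17, 3, 13, 22, 18, 1, 16, 0, 24, 10, 7, 4, 25, 28, 14, 11, 23, 9, 6, 27, 8, 5, 26]
i: (SA[i-1],SA[i]) lcp shared
  1: (29,20) 1 'a'
  2: (20,21) 1 'a'
  3: (21,15) 1 'a'
  4: (15,19) 0 ''
  5: (19,2) 1 'b'
  6: (2,12) 2 'bb'
  7: (12,17) 1 'b'
  8: (17,3) 2 'bc'
  9: (3,13) 1 'b'
  10: (13,22) 2 'bd'
  11: (22,18) 0 ''
  12: (18,1) 2 'cb'
  13: (1,16) 2 'cb'
  14: (16,0) 1 'c'
  15: (0,24) 2 'cc'
  16: (24,10) 1 'c'
  17: (10,7) 2 'cd'
  18: (7,4) 5 'cddcd'
  19: (4,25) 3 'cdd'
  20: (25,28) 0 ''
  21: (28,14) 2 'da'
  22: (14,11) 1 'd'
  23: (11,23) 1 'd'
  24: (23,9) 2 'dc'
  25: (9,6) 3 'dcd'
  26: (6,27) 1 'd'
  27: (27,8) 2 'dd'
  28: (8,5) 4 'ddcd'
  29: (5,26) 2 'dd'

n(n+1)/2 = 30·31/2 = 465
Σ LCP = 0 + 1 + 1 + 1 + 0 + 1 + 2 + 1 + 2 + 1 + 2 + 0 + 2 + 2 + 1 + 2 + 1 + 2 + 5 + 3 + 0 + 2 + 1 + 1 + 2 + 3 + 1 + 2 + 4 + 2 = 48
distinct = 465 − 48 = 417

417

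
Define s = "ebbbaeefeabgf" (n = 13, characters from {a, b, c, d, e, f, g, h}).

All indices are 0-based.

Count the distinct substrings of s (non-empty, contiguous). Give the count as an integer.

sorted suffixes:
  #0 SA[0]=9  'abgf'
  #1 SA[1]=4  'aeefeabgf'
  #2 SA[2]=3  'baeefeabgf'
  #3 SA[3]=2  'bbaeefeabgf'
  #4 SA[4]=1  'bbbaeefeabgf'
  #5 SA[5]=10  'bgf'
  #6 SA[6]=8  'eabgf'
  #7 SA[7]=0  'ebbbaeefeabgf'
  #8 SA[8]=5  'eefeabgf'
  #9 SA[9]=6  'efeabgf'
  #10 SA[10]=12  'f'
  #11 SA[11]=7  'feabgf'
  #12 SA[12]=11  'gf'

SA = [9, 4, 3, 2, 1, 10, 8, 0, 5, 6, 12, 7, 11]
[i] adj suffixes → lcp
  [1] 9/4 → 1 ('a')
  [2] 4/3 → 0 ('')
  [3] 3/2 → 1 ('b')
  [4] 2/1 → 2 ('bb')
  [5] 1/10 → 1 ('b')
  [6] 10/8 → 0 ('')
  [7] 8/0 → 1 ('e')
  [8] 0/5 → 1 ('e')
  [9] 5/6 → 1 ('e')
  [10] 6/12 → 0 ('')
  [11] 12/7 → 1 ('f')
  [12] 7/11 → 0 ('')

n(n+1)/2 = 13·14/2 = 91
Σ LCP = 0 + 1 + 0 + 1 + 2 + 1 + 0 + 1 + 1 + 1 + 0 + 1 + 0 = 9
distinct = 91 − 9 = 82

82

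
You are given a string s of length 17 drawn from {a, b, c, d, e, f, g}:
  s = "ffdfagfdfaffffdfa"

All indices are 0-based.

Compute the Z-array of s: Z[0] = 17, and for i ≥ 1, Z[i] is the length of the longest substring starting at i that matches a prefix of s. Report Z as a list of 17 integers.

Z[0]=17
i=1: i≥r, start 0; Z[1]=1 extend→box=[1,2)
i=2: i≥r, start 0; Z[2]=0
i=3: i≥r, start 0; Z[3]=1 extend→box=[3,4)
i=4: i≥r, start 0; Z[4]=0
i=5: i≥r, start 0; Z[5]=0
i=6: i≥r, start 0; Z[6]=1 extend→box=[6,7)
i=7: i≥r, start 0; Z[7]=0
i=8: i≥r, start 0; Z[8]=1 extend→box=[8,9)
i=9: i≥r, start 0; Z[9]=0
i=10: i≥r, start 0; Z[10]=2 extend→box=[10,12)
i=11: min(r-i=1, Z[1]=1)=1; Z[11]=2 extend→box=[11,13)
i=12: min(r-i=1, Z[1]=1)=1; Z[12]=5 extend→box=[12,17)
i=13: min(r-i=4, Z[1]=1)=1; Z[13]=1
i=14: min(r-i=3, Z[2]=0)=0; Z[14]=0
i=15: min(r-i=2, Z[3]=1)=1; Z[15]=1
i=16: min(r-i=1, Z[4]=0)=0; Z[16]=0

[17, 1, 0, 1, 0, 0, 1, 0, 1, 0, 2, 2, 5, 1, 0, 1, 0]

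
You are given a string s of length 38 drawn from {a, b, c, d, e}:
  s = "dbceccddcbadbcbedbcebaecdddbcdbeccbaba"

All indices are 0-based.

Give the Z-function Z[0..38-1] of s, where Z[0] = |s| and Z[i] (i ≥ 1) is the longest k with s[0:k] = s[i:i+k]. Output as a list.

Z[0]=38
i=1: fresh scan; Z[1]=0
i=2: fresh scan; Z[2]=0
i=3: fresh scan; Z[3]=0
i=4: fresh scan; Z[4]=0
i=5: fresh scan; Z[5]=0
i=6: fresh scan; Z[6]=1 grow→box=[6,7)
i=7: fresh scan; Z[7]=1 grow→box=[7,8)
i=8: fresh scan; Z[8]=0
i=9: fresh scan; Z[9]=0
i=10: fresh scan; Z[10]=0
i=11: fresh scan; Z[11]=3 grow→box=[11,14)
i=12: min(r-i=2, Z[1]=0)=0; Z[12]=0
i=13: min(r-i=1, Z[2]=0)=0; Z[13]=0
i=14: fresh scan; Z[14]=0
i=15: fresh scan; Z[15]=0
i=16: fresh scan; Z[16]=4 grow→box=[16,20)
i=17: min(r-i=3, Z[1]=0)=0; Z[17]=0
i=18: min(r-i=2, Z[2]=0)=0; Z[18]=0
i=19: min(r-i=1, Z[3]=0)=0; Z[19]=0
i=20: fresh scan; Z[20]=0
i=21: fresh scan; Z[21]=0
i=22: fresh scan; Z[22]=0
i=23: fresh scan; Z[23]=0
i=24: fresh scan; Z[24]=1 grow→box=[24,25)
i=25: fresh scan; Z[25]=1 grow→box=[25,26)
i=26: fresh scan; Z[26]=3 grow→box=[26,29)
i=27: min(r-i=2, Z[1]=0)=0; Z[27]=0
i=28: min(r-i=1, Z[2]=0)=0; Z[28]=0
i=29: fresh scan; Z[29]=2 grow→box=[29,31)
i=30: min(r-i=1, Z[1]=0)=0; Z[30]=0
i=31: fresh scan; Z[31]=0
i=32: fresh scan; Z[32]=0
i=33: fresh scan; Z[33]=0
i=34: fresh scan; Z[34]=0
i=35: fresh scan; Z[35]=0
i=36: fresh scan; Z[36]=0
i=37: fresh scan; Z[37]=0

[38, 0, 0, 0, 0, 0, 1, 1, 0, 0, 0, 3, 0, 0, 0, 0, 4, 0, 0, 0, 0, 0, 0, 0, 1, 1, 3, 0, 0, 2, 0, 0, 0, 0, 0, 0, 0, 0]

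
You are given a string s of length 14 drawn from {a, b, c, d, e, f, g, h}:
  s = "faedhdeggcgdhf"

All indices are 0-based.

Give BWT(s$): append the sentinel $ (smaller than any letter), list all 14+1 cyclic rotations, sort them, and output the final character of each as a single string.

rank  rotation         last
    0  $faedhdeggcgdhf  f
    1  aedhdeggcgdhf$f  f
    2  cgdhf$faedhdegg  g
    3  deggcgdhf$faedh  h
    4  dhdeggcgdhf$fae  e
    5  dhf$faedhdeggcg  g
    6  edhdeggcgdhf$fa  a
    7  eggcgdhf$faedhd  d
    8  f$faedhdeggcgdh  h
    9  faedhdeggcgdhf$  $
   10  gcgdhf$faedhdeg  g
   11  gdhf$faedhdeggc  c
   12  ggcgdhf$faedhde  e
   13  hdeggcgdhf$faed  d
   14  hf$faedhdeggcgd  d

ffghegadh$gcedd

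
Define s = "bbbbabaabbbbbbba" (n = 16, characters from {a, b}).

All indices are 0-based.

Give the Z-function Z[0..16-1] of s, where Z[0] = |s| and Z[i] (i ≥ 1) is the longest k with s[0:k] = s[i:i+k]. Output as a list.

[16, 3, 2, 1, 0, 1, 0, 0, 4, 4, 4, 5, 3, 2, 1, 0]

Z[0]=16
i=1: fresh scan; Z[1]=3 extend→box=[1,4)
i=2: min(r-i=2, Z[1]=3)=2; Z[2]=2
i=3: min(r-i=1, Z[2]=2)=1; Z[3]=1
i=4: fresh scan; Z[4]=0
i=5: fresh scan; Z[5]=1 extend→box=[5,6)
i=6: fresh scan; Z[6]=0
i=7: fresh scan; Z[7]=0
i=8: fresh scan; Z[8]=4 extend→box=[8,12)
i=9: min(r-i=3, Z[1]=3)=3; Z[9]=4 extend→box=[9,13)
i=10: min(r-i=3, Z[1]=3)=3; Z[10]=4 extend→box=[10,14)
i=11: min(r-i=3, Z[1]=3)=3; Z[11]=5 extend→box=[11,16)
i=12: min(r-i=4, Z[1]=3)=3; Z[12]=3
i=13: min(r-i=3, Z[2]=2)=2; Z[13]=2
i=14: min(r-i=2, Z[3]=1)=1; Z[14]=1
i=15: min(r-i=1, Z[4]=0)=0; Z[15]=0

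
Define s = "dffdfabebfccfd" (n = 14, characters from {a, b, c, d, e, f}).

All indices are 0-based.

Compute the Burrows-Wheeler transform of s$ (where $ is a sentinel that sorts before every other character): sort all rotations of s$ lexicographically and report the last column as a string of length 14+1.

rank  rotation         last
    0  $dffdfabebfccfd  d
    1  abebfccfd$dffdf  f
    2  bebfccfd$dffdfa  a
    3  bfccfd$dffdfabe  e
    4  ccfd$dffdfabebf  f
    5  cfd$dffdfabebfc  c
    6  d$dffdfabebfccf  f
    7  dfabebfccfd$dff  f
    8  dffdfabebfccfd$  $
    9  ebfccfd$dffdfab  b
   10  fabebfccfd$dffd  d
   11  fccfd$dffdfabeb  b
   12  fd$dffdfabebfcc  c
   13  fdfabebfccfd$df  f
   14  ffdfabebfccfd$d  d

dfaefcff$bdbcfd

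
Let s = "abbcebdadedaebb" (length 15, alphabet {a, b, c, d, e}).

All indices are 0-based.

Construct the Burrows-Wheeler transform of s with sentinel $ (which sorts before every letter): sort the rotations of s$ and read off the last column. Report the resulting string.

b$ddbeabebbeaacd

rank  rotation          last
    0  $abbcebdadedaebb  b
    1  abbcebdadedaebb$  $
    2  adedaebb$abbcebd  d
    3  aebb$abbcebdaded  d
    4  b$abbcebdadedaeb  b
    5  bb$abbcebdadedae  e
    6  bbcebdadedaebb$a  a
    7  bcebdadedaebb$ab  b
    8  bdadedaebb$abbce  e
    9  cebdadedaebb$abb  b
   10  dadedaebb$abbceb  b
   11  daebb$abbcebdade  e
   12  dedaebb$abbcebda  a
   13  ebb$abbcebdadeda  a
   14  ebdadedaebb$abbc  c
   15  edaebb$abbcebdad  d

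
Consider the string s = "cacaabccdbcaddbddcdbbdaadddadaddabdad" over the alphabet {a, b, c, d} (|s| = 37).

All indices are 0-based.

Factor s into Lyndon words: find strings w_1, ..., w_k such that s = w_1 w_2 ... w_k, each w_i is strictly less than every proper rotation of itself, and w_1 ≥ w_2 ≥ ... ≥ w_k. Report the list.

emit factor 1: 'c' (i=0, period=1)
emit factor 2: 'ac' (i=1, period=2)
emit factor 3: 'aabccdbcaddbddcdbbdaadddadaddabdad' (i=3, period=34)

["c", "ac", "aabccdbcaddbddcdbbdaadddadaddabdad"]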